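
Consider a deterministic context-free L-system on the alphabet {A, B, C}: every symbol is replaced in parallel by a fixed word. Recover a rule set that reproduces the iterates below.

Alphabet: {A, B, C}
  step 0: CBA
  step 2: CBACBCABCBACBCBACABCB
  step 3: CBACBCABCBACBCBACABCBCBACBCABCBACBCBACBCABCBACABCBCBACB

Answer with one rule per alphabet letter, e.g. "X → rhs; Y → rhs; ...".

A->CAB, B->CB, C->CBA

  step 2 ⇒ step 3: CBACBCABCBACBCBACABCB ⇒ CBA·CB·CAB·CBA·CB·CBA·CAB·CB·CBA·CB·CAB·CBA·CB·CBA·CB·CAB·CBA·CAB·CB·CBA·CB
    A ↦ CAB
    B ↦ CB
    C ↦ CBA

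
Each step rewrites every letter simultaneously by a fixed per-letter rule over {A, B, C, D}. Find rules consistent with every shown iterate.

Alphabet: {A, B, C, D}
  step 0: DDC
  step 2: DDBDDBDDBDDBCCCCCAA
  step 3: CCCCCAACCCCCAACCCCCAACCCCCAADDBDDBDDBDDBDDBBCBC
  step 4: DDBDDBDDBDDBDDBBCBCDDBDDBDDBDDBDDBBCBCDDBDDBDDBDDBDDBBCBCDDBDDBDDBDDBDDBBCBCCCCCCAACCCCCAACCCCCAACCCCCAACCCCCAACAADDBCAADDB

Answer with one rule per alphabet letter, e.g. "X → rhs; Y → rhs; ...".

A->BC, B->CAA, C->DDB, D->CC

  step 3 ⇒ step 4: CCCCCAACCCCCAACCCCCAACCCCCAADDBDDBDDBDDBDDBBCBC ⇒ DDB·DDB·DDB·DDB·DDB·BC·BC·DDB·DDB·DDB·DDB·DDB·BC·BC·DDB·DDB·DDB·DDB·DDB·BC·BC·DDB·DDB·DDB·DDB·DDB·BC·BC·CC·CC·CAA·CC·CC·CAA·CC·CC·CAA·CC·CC·CAA·CC·CC·CAA·CAA·DDB·CAA·DDB
    A ↦ BC
    B ↦ CAA
    C ↦ DDB
    D ↦ CC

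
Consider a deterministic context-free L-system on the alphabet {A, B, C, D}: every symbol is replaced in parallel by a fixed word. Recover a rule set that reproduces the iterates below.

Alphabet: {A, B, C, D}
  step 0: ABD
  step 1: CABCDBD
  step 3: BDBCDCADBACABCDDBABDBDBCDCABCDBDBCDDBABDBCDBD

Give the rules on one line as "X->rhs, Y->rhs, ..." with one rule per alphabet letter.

  step 0 ⇒ step 1: ABD ⇒ CA·BCD·BD
    A ↦ CA
    B ↦ BCD
    D ↦ BD
    C ↦ DBA  (constrained at step 1)

A->CA, B->BCD, C->DBA, D->BD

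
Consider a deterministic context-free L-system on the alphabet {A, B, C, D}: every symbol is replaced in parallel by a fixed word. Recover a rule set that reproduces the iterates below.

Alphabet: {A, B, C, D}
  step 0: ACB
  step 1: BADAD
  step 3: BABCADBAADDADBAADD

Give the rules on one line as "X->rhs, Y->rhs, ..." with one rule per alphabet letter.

  step 0 ⇒ step 1: ACB ⇒ BA·D·AD
    A ↦ BA
    B ↦ AD
    C ↦ D
    D ↦ BC  (constrained at step 1)

A->BA, B->AD, C->D, D->BC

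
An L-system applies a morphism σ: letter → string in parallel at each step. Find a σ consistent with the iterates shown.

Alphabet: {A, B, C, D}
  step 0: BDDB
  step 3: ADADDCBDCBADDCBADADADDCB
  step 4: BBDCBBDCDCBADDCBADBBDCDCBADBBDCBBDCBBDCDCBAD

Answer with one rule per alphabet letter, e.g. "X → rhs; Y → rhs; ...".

  step 3 ⇒ step 4: ADADDCBDCBADDCBADADADDCB ⇒ BB·DC·BB·DC·DC·B·AD·DC·B·AD·BB·DC·DC·B·AD·BB·DC·BB·DC·BB·DC·DC·B·AD
    A ↦ BB
    B ↦ AD
    C ↦ B
    D ↦ DC

A->BB, B->AD, C->B, D->DC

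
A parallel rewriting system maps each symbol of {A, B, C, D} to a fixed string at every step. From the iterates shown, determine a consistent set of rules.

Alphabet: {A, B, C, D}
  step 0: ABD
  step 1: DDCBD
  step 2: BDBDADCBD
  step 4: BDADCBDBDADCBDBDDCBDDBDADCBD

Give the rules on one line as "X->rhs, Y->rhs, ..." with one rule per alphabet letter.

  step 1 ⇒ step 2: DDCBD ⇒ BD·BD·A·DC·BD
    B ↦ DC
    C ↦ A
    D ↦ BD
  step 0 ⇒ step 1: ABD ⇒ D·DC·BD
    A ↦ D

A->D, B->DC, C->A, D->BD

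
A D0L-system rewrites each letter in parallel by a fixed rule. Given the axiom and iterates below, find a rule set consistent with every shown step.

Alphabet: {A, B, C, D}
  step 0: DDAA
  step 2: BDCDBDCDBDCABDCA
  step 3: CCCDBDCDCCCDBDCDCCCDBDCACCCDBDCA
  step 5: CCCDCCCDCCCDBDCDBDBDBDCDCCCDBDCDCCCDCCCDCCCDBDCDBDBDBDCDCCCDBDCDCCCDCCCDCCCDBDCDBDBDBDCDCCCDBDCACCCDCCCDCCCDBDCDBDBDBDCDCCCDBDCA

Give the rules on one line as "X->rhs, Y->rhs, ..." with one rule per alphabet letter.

A->CA, B->CC, C->BD, D->CD

  step 2 ⇒ step 3: BDCDBDCDBDCABDCA ⇒ CC·CD·BD·CD·CC·CD·BD·CD·CC·CD·BD·CA·CC·CD·BD·CA
    A ↦ CA
    B ↦ CC
    C ↦ BD
    D ↦ CD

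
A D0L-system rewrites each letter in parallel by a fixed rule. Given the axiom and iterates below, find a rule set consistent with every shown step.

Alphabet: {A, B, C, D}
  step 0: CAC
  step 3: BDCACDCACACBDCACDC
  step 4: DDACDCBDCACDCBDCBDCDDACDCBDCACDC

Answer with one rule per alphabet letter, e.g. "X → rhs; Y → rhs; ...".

  step 3 ⇒ step 4: BDCACDCACACBDCACDC ⇒ DD·AC·DC·B·DC·AC·DC·B·DC·B·DC·DD·AC·DC·B·DC·AC·DC
    A ↦ B
    B ↦ DD
    C ↦ DC
    D ↦ AC

A->B, B->DD, C->DC, D->AC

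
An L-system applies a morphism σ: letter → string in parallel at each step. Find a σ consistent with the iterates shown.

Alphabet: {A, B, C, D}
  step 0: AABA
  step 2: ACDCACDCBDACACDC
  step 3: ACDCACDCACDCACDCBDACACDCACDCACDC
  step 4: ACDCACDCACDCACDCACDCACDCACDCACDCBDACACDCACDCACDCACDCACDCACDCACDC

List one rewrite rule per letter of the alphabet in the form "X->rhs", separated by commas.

  step 3 ⇒ step 4: ACDCACDCACDCACDCBDACACDCACDCACDC ⇒ AC·DC·AC·DC·AC·DC·AC·DC·AC·DC·AC·DC·AC·DC·AC·DC·BD·AC·AC·DC·AC·DC·AC·DC·AC·DC·AC·DC·AC·DC·AC·DC
    A ↦ AC
    B ↦ BD
    C ↦ DC
    D ↦ AC

A->AC, B->BD, C->DC, D->AC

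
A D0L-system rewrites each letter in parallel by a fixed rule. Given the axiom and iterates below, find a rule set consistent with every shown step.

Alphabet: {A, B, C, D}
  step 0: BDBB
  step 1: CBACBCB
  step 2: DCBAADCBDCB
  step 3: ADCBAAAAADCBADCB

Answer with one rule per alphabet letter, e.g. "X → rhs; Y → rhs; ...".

  step 2 ⇒ step 3: DCBAADCBDCB ⇒ A·D·CB·AA·AA·A·D·CB·A·D·CB
    A ↦ AA
    B ↦ CB
    C ↦ D
    D ↦ A

A->AA, B->CB, C->D, D->A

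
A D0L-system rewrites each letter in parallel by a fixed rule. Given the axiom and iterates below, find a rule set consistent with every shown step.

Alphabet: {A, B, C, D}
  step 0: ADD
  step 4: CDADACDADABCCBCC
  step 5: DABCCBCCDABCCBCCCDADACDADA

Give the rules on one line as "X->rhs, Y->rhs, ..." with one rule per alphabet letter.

A->CC, B->C, C->DA, D->B

  step 4 ⇒ step 5: CDADACDADABCCBCC ⇒ DA·B·CC·B·CC·DA·B·CC·B·CC·C·DA·DA·C·DA·DA
    A ↦ CC
    B ↦ C
    C ↦ DA
    D ↦ B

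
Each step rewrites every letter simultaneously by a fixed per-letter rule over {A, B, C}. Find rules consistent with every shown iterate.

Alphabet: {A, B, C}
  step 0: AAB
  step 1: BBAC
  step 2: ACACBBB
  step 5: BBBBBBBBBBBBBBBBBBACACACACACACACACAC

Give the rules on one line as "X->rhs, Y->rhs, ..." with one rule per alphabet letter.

A->B, B->AC, C->BB

  step 1 ⇒ step 2: BBAC ⇒ AC·AC·B·BB
    A ↦ B
    B ↦ AC
    C ↦ BB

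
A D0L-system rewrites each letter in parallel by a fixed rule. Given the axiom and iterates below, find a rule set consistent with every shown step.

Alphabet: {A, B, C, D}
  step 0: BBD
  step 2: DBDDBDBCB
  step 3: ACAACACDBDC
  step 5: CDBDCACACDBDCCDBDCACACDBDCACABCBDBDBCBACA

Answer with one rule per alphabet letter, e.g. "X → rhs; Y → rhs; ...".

A->BCB, B->C, C->DBD, D->A

  step 2 ⇒ step 3: DBDDBDBCB ⇒ A·C·A·A·C·A·C·DBD·C
    B ↦ C
    C ↦ DBD
    D ↦ A
    A ↦ BCB  (constrained at step 3)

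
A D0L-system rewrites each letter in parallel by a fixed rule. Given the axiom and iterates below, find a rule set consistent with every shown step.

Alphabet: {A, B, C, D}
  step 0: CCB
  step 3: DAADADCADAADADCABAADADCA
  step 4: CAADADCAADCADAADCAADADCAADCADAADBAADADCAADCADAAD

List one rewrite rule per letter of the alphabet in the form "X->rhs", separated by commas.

  step 3 ⇒ step 4: DAADADCADAADADCABAADADCA ⇒ CA·AD·AD·CA·AD·CA·DA·AD·CA·AD·AD·CA·AD·CA·DA·AD·BA·AD·AD·CA·AD·CA·DA·AD
    A ↦ AD
    B ↦ BA
    C ↦ DA
    D ↦ CA

A->AD, B->BA, C->DA, D->CA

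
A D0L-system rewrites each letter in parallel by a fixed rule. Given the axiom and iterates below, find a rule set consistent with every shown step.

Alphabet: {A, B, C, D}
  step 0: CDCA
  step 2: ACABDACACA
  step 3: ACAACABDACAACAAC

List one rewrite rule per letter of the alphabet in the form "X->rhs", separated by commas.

A->AC, B->A, C->A, D->BD

  step 2 ⇒ step 3: ACABDACACA ⇒ AC·A·AC·A·BD·AC·A·AC·A·AC
    A ↦ AC
    B ↦ A
    C ↦ A
    D ↦ BD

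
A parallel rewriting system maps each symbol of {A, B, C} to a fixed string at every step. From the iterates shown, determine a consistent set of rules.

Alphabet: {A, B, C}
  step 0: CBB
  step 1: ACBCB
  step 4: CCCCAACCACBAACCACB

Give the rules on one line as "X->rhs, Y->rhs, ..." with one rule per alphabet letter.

  step 0 ⇒ step 1: CBB ⇒ A·CB·CB
    B ↦ CB
    C ↦ A
    A ↦ CC  (constrained at step 1)

A->CC, B->CB, C->A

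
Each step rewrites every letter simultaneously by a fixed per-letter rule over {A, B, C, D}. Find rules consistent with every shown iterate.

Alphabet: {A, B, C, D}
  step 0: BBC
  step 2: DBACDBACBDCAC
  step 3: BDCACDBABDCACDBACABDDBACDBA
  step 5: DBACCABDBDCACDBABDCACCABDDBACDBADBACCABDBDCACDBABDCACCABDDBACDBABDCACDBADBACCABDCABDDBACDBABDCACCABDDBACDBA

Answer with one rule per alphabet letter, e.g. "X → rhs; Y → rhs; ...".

A->C, B->CA, C->DBA, D->BD

  step 2 ⇒ step 3: DBACDBACBDCAC ⇒ BD·CA·C·DBA·BD·CA·C·DBA·CA·BD·DBA·C·DBA
    A ↦ C
    B ↦ CA
    C ↦ DBA
    D ↦ BD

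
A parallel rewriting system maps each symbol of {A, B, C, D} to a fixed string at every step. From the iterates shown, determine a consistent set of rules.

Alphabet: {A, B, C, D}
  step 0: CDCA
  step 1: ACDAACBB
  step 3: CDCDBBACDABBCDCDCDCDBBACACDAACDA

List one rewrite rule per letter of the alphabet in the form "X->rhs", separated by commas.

  step 0 ⇒ step 1: CDCA ⇒ AC·DA·AC·BB
    A ↦ BB
    C ↦ AC
    D ↦ DA
    B ↦ CD  (constrained at step 1)

A->BB, B->CD, C->AC, D->DA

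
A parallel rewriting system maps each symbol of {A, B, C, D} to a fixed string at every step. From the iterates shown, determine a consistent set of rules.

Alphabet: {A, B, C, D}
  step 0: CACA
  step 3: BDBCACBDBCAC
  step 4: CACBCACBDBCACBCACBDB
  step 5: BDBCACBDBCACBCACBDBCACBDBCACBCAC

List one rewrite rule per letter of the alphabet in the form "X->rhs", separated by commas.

A->D, B->CAC, C->B, D->B

  step 4 ⇒ step 5: CACBCACBDBCACBCACBDB ⇒ B·D·B·CAC·B·D·B·CAC·B·CAC·B·D·B·CAC·B·D·B·CAC·B·CAC
    A ↦ D
    B ↦ CAC
    C ↦ B
    D ↦ B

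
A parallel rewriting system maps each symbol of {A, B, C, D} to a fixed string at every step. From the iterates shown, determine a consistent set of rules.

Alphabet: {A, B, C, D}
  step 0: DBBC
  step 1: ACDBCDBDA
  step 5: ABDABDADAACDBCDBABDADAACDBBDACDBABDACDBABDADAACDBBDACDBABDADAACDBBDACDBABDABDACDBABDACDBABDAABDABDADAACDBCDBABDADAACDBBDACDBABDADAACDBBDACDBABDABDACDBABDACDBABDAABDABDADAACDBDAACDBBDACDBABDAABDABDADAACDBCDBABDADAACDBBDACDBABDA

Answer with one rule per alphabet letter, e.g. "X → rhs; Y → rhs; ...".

  step 0 ⇒ step 1: DBBC ⇒ A·CDB·CDB·DA
    B ↦ CDB
    C ↦ DA
    D ↦ A
    A ↦ BDA  (constrained at step 1)

A->BDA, B->CDB, C->DA, D->A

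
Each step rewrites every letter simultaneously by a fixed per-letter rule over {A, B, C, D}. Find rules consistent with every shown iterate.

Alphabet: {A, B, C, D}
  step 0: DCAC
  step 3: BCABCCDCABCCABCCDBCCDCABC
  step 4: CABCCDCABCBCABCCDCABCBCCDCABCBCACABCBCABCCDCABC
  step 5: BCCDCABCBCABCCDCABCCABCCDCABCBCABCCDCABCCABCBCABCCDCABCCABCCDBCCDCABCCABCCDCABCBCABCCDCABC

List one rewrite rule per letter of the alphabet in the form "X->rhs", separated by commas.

A->CD, B->CA, C->BC, D->A

  step 4 ⇒ step 5: CABCCDCABCBCABCCDCABCBCCDCABCBCACABCBCABCCDCABC ⇒ BC·CD·CA·BC·BC·A·BC·CD·CA·BC·CA·BC·CD·CA·BC·BC·A·BC·CD·CA·BC·CA·BC·BC·A·BC·CD·CA·BC·CA·BC·CD·BC·CD·CA·BC·CA·BC·CD·CA·BC·BC·A·BC·CD·CA·BC
    A ↦ CD
    B ↦ CA
    C ↦ BC
    D ↦ A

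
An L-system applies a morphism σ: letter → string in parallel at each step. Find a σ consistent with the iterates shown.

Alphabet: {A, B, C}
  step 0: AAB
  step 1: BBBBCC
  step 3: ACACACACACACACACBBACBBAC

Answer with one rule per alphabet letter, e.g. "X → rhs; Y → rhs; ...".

A->BB, B->CC, C->AC

  step 0 ⇒ step 1: AAB ⇒ BB·BB·CC
    A ↦ BB
    B ↦ CC
    C ↦ AC  (constrained at step 1)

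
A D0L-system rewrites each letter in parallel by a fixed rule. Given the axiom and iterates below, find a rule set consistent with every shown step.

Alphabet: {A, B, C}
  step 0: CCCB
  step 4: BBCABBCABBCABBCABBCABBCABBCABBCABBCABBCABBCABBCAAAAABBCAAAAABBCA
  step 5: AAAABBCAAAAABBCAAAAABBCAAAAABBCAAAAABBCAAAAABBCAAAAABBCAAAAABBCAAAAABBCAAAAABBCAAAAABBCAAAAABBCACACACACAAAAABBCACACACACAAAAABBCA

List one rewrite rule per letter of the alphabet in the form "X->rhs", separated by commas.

A->CA, B->AA, C->BB

  step 4 ⇒ step 5: BBCABBCABBCABBCABBCABBCABBCABBCABBCABBCABBCABBCAAAAABBCAAAAABBCA ⇒ AA·AA·BB·CA·AA·AA·BB·CA·AA·AA·BB·CA·AA·AA·BB·CA·AA·AA·BB·CA·AA·AA·BB·CA·AA·AA·BB·CA·AA·AA·BB·CA·AA·AA·BB·CA·AA·AA·BB·CA·AA·AA·BB·CA·AA·AA·BB·CA·CA·CA·CA·CA·AA·AA·BB·CA·CA·CA·CA·CA·AA·AA·BB·CA
    A ↦ CA
    B ↦ AA
    C ↦ BB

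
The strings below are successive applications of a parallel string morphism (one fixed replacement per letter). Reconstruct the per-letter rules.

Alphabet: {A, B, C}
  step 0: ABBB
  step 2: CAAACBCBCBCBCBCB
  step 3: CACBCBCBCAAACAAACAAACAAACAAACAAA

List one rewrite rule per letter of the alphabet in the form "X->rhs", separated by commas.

  step 2 ⇒ step 3: CAAACBCBCBCBCBCB ⇒ CA·CB·CB·CB·CA·AA·CA·AA·CA·AA·CA·AA·CA·AA·CA·AA
    A ↦ CB
    B ↦ AA
    C ↦ CA

A->CB, B->AA, C->CA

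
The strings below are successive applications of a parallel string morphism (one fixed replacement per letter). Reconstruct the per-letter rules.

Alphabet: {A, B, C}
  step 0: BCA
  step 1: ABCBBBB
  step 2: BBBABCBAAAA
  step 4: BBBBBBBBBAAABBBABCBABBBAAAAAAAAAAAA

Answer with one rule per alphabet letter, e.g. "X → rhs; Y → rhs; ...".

A->BBB, B->A, C->BCB

  step 1 ⇒ step 2: ABCBBBB ⇒ BBB·A·BCB·A·A·A·A
    A ↦ BBB
    B ↦ A
    C ↦ BCB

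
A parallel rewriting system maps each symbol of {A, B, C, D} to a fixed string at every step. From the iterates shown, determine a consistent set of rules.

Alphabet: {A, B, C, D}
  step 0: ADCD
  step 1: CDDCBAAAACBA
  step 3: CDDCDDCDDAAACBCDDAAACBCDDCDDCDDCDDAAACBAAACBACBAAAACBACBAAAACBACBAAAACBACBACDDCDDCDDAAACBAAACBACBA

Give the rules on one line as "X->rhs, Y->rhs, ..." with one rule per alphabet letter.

A->CDD, B->CB, C->AAA, D->CBA

  step 0 ⇒ step 1: ADCD ⇒ CDD·CBA·AAA·CBA
    A ↦ CDD
    C ↦ AAA
    D ↦ CBA
    B ↦ CB  (constrained at step 1)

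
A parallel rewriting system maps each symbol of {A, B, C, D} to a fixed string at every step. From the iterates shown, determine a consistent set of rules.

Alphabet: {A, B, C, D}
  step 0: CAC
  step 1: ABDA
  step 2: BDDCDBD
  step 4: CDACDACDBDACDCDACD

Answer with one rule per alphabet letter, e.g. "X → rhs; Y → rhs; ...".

A->BD, B->D, C->A, D->CD

  step 1 ⇒ step 2: ABDA ⇒ BD·D·CD·BD
    A ↦ BD
    B ↦ D
    D ↦ CD
  step 0 ⇒ step 1: CAC ⇒ A·BD·A
    C ↦ A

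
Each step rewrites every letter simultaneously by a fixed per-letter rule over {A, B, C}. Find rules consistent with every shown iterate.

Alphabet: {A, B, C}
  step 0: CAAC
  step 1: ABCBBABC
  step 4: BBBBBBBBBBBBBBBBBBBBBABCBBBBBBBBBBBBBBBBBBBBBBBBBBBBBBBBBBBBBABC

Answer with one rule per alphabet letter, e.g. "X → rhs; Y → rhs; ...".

  step 0 ⇒ step 1: CAAC ⇒ ABC·B·B·ABC
    A ↦ B
    C ↦ ABC
    B ↦ BB  (constrained at step 1)

A->B, B->BB, C->ABC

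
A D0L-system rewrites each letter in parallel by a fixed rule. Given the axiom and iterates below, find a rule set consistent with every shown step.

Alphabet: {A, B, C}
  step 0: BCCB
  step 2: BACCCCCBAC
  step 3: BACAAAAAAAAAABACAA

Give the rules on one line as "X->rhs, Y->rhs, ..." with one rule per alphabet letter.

  step 2 ⇒ step 3: BACCCCCBAC ⇒ BA·C·AA·AA·AA·AA·AA·BA·C·AA
    A ↦ C
    B ↦ BA
    C ↦ AA

A->C, B->BA, C->AA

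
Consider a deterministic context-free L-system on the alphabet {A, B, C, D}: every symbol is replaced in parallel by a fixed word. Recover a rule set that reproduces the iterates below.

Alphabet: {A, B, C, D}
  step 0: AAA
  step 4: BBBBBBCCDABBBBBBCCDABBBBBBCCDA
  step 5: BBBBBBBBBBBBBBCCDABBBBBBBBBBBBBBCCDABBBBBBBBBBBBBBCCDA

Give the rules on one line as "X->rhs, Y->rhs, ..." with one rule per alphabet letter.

A->DA, B->BB, C->B, D->CC

  step 4 ⇒ step 5: BBBBBBCCDABBBBBBCCDABBBBBBCCDA ⇒ BB·BB·BB·BB·BB·BB·B·B·CC·DA·BB·BB·BB·BB·BB·BB·B·B·CC·DA·BB·BB·BB·BB·BB·BB·B·B·CC·DA
    A ↦ DA
    B ↦ BB
    C ↦ B
    D ↦ CC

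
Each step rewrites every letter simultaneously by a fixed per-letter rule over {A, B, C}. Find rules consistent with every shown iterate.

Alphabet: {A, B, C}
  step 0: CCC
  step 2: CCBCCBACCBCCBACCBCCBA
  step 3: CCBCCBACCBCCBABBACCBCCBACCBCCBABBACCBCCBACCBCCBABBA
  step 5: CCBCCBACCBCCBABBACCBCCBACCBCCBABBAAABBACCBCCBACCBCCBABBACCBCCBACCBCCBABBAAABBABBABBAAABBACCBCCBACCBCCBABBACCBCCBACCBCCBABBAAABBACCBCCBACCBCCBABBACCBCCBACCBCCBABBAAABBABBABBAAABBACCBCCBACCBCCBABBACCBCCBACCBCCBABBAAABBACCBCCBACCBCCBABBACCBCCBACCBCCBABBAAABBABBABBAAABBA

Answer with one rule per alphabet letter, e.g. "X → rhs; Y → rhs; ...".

  step 2 ⇒ step 3: CCBCCBACCBCCBACCBCCBA ⇒ CCB·CCB·A·CCB·CCB·A·BBA·CCB·CCB·A·CCB·CCB·A·BBA·CCB·CCB·A·CCB·CCB·A·BBA
    A ↦ BBA
    B ↦ A
    C ↦ CCB

A->BBA, B->A, C->CCB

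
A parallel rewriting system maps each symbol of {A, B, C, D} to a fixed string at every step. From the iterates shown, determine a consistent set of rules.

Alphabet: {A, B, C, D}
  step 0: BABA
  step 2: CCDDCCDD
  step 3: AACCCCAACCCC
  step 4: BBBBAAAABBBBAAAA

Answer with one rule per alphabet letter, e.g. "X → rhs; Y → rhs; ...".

A->BB, B->D, C->A, D->CC

  step 3 ⇒ step 4: AACCCCAACCCC ⇒ BB·BB·A·A·A·A·BB·BB·A·A·A·A
    A ↦ BB
    C ↦ A
    B ↦ D  (constrained at step 0)
  step 2 ⇒ step 3: CCDDCCDD ⇒ A·A·CC·CC·A·A·CC·CC
    D ↦ CC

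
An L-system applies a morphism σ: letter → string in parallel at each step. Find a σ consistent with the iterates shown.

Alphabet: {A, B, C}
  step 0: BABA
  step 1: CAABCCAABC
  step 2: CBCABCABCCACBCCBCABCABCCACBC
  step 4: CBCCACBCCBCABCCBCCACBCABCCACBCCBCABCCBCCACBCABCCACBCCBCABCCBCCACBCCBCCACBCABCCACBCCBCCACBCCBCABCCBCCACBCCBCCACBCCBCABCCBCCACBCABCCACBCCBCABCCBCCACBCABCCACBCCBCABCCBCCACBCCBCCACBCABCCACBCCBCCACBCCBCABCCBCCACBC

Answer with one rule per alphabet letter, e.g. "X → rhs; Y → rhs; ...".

  step 1 ⇒ step 2: CAABCCAABC ⇒ CBC·ABC·ABC·CA·CBC·CBC·ABC·ABC·CA·CBC
    A ↦ ABC
    B ↦ CA
    C ↦ CBC

A->ABC, B->CA, C->CBC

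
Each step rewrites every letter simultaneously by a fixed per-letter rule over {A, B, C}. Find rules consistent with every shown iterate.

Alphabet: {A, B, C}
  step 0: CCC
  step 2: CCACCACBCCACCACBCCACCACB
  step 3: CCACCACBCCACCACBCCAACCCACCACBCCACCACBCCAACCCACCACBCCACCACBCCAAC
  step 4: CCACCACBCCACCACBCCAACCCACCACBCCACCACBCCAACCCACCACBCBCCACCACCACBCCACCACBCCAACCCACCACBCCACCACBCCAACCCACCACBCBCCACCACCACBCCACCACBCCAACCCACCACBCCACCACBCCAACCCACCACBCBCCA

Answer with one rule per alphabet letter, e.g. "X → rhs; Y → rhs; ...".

  step 3 ⇒ step 4: CCACCACBCCACCACBCCAACCCACCACBCCACCACBCCAACCCACCACBCCACCACBCCAAC ⇒ CCA·CCA·CB·CCA·CCA·CB·CCA·AC·CCA·CCA·CB·CCA·CCA·CB·CCA·AC·CCA·CCA·CB·CB·CCA·CCA·CCA·CB·CCA·CCA·CB·CCA·AC·CCA·CCA·CB·CCA·CCA·CB·CCA·AC·CCA·CCA·CB·CB·CCA·CCA·CCA·CB·CCA·CCA·CB·CCA·AC·CCA·CCA·CB·CCA·CCA·CB·CCA·AC·CCA·CCA·CB·CB·CCA
    A ↦ CB
    B ↦ AC
    C ↦ CCA

A->CB, B->AC, C->CCA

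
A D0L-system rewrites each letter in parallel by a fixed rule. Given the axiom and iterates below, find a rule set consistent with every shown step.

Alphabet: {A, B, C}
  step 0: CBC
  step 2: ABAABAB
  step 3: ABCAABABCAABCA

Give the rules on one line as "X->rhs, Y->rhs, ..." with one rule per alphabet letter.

  step 2 ⇒ step 3: ABAABAB ⇒ AB·CA·AB·AB·CA·AB·CA
    A ↦ AB
    B ↦ CA
    C ↦ A  (constrained at step 0)

A->AB, B->CA, C->A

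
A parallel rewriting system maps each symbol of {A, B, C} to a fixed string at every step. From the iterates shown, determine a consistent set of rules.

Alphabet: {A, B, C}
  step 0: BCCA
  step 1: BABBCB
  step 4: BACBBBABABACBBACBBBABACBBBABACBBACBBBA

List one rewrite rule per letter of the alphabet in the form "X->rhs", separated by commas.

  step 0 ⇒ step 1: BCCA ⇒ BA·B·B·CB
    A ↦ CB
    B ↦ BA
    C ↦ B

A->CB, B->BA, C->B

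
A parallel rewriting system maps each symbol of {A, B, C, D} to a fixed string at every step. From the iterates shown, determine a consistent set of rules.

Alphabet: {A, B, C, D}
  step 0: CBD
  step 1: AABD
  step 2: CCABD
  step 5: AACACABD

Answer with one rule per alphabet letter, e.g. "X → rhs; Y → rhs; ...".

  step 1 ⇒ step 2: AABD ⇒ C·C·A·BD
    A ↦ C
    B ↦ A
    D ↦ BD
  step 0 ⇒ step 1: CBD ⇒ A·A·BD
    C ↦ A

A->C, B->A, C->A, D->BD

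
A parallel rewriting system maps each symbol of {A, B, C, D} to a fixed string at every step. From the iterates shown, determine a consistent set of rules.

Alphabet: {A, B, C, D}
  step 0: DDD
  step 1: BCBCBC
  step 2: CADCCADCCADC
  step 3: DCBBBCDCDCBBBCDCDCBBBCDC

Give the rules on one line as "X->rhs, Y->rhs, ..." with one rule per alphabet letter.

  step 2 ⇒ step 3: CADCCADCCADC ⇒ DC·BB·BC·DC·DC·BB·BC·DC·DC·BB·BC·DC
    A ↦ BB
    C ↦ DC
    D ↦ BC
  step 1 ⇒ step 2: BCBCBC ⇒ CA·DC·CA·DC·CA·DC
    B ↦ CA

A->BB, B->CA, C->DC, D->BC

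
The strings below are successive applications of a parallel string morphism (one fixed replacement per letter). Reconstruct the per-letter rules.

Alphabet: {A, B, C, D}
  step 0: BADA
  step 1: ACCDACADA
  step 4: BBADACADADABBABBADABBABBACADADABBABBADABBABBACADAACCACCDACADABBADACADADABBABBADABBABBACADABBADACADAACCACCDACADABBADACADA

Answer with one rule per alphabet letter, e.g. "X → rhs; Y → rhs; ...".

A->DA, B->ACC, C->BBA, D->CA

  step 0 ⇒ step 1: BADA ⇒ ACC·DA·CA·DA
    A ↦ DA
    B ↦ ACC
    D ↦ CA
    C ↦ BBA  (constrained at step 1)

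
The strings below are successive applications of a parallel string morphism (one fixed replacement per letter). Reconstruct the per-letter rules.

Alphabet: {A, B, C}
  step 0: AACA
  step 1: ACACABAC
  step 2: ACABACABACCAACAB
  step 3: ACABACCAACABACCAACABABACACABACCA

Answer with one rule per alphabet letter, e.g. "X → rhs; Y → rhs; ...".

A->AC, B->CA, C->AB

  step 2 ⇒ step 3: ACABACABACCAACAB ⇒ AC·AB·AC·CA·AC·AB·AC·CA·AC·AB·AB·AC·AC·AB·AC·CA
    A ↦ AC
    B ↦ CA
    C ↦ AB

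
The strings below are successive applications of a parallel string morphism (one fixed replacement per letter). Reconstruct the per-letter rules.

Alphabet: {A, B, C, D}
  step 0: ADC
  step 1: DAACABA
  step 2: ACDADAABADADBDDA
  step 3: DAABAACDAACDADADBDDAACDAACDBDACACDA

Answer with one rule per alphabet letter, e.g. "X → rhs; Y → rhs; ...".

A->DA, B->DBD, C->ABA, D->AC

  step 2 ⇒ step 3: ACDADAABADADBDDA ⇒ DA·ABA·AC·DA·AC·DA·DA·DBD·DA·AC·DA·AC·DBD·AC·AC·DA
    A ↦ DA
    B ↦ DBD
    C ↦ ABA
    D ↦ AC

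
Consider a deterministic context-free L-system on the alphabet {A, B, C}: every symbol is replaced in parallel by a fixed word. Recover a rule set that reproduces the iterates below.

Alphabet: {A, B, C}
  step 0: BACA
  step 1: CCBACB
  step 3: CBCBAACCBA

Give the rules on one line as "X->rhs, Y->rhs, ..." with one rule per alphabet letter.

A->CB, B->C, C->A

  step 0 ⇒ step 1: BACA ⇒ C·CB·A·CB
    A ↦ CB
    B ↦ C
    C ↦ A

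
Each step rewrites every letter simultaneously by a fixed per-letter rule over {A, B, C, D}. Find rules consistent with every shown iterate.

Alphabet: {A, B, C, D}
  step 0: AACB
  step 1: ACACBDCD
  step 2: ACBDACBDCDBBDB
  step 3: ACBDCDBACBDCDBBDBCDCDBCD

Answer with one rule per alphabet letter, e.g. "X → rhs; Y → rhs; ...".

  step 2 ⇒ step 3: ACBDACBDCDBBDB ⇒ AC·BD·CD·B·AC·BD·CD·B·BD·B·CD·CD·B·CD
    A ↦ AC
    B ↦ CD
    C ↦ BD
    D ↦ B

A->AC, B->CD, C->BD, D->B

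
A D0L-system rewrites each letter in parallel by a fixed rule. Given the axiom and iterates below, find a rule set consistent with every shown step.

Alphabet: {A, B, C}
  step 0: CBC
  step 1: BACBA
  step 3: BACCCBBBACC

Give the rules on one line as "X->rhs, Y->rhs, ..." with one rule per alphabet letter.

A->BB, B->C, C->BA

  step 0 ⇒ step 1: CBC ⇒ BA·C·BA
    B ↦ C
    C ↦ BA
    A ↦ BB  (constrained at step 1)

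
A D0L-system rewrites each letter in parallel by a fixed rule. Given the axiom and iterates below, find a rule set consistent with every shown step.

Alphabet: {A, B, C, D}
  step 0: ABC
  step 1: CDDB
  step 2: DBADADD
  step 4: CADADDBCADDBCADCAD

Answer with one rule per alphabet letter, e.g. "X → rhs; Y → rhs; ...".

  step 1 ⇒ step 2: CDDB ⇒ DB·AD·AD·D
    B ↦ D
    C ↦ DB
    D ↦ AD
  step 0 ⇒ step 1: ABC ⇒ C·D·DB
    A ↦ C

A->C, B->D, C->DB, D->AD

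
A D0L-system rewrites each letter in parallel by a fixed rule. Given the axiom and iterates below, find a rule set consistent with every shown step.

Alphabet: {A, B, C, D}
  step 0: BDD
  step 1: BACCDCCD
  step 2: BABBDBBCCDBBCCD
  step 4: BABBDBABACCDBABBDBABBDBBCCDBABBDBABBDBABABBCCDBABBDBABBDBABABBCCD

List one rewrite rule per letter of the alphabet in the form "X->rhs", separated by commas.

  step 1 ⇒ step 2: BACCDCCD ⇒ BA·BBD·B·B·CCD·B·B·CCD
    A ↦ BBD
    B ↦ BA
    C ↦ B
    D ↦ CCD

A->BBD, B->BA, C->B, D->CCD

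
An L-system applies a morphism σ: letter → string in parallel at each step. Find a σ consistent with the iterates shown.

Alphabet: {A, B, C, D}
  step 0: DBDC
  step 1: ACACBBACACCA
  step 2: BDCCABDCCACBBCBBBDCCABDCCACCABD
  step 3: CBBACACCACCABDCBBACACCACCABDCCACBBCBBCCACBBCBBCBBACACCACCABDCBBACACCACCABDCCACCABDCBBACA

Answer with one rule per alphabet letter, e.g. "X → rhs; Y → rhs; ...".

  step 2 ⇒ step 3: BDCCABDCCACBBCBBBDCCABDCCACCABD ⇒ CBB·ACA·CCA·CCA·BD·CBB·ACA·CCA·CCA·BD·CCA·CBB·CBB·CCA·CBB·CBB·CBB·ACA·CCA·CCA·BD·CBB·ACA·CCA·CCA·BD·CCA·CCA·BD·CBB·ACA
    A ↦ BD
    B ↦ CBB
    C ↦ CCA
    D ↦ ACA

A->BD, B->CBB, C->CCA, D->ACA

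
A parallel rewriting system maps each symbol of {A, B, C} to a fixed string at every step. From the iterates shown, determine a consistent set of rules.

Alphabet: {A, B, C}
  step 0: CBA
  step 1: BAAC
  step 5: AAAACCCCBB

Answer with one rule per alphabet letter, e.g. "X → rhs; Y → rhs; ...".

A->C, B->AA, C->B

  step 0 ⇒ step 1: CBA ⇒ B·AA·C
    A ↦ C
    B ↦ AA
    C ↦ B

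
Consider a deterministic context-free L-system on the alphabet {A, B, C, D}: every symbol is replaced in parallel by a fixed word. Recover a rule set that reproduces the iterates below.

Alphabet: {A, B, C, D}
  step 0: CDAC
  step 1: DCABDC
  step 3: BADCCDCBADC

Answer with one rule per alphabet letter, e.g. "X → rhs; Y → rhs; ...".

  step 0 ⇒ step 1: CDAC ⇒ DC·A·B·DC
    A ↦ B
    C ↦ DC
    D ↦ A
    B ↦ C  (constrained at step 1)

A->B, B->C, C->DC, D->A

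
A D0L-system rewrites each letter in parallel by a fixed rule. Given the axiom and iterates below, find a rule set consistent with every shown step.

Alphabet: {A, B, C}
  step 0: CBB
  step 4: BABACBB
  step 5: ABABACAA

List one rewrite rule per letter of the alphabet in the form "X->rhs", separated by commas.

  step 4 ⇒ step 5: BABACBB ⇒ A·B·A·B·AC·A·A
    A ↦ B
    B ↦ A
    C ↦ AC

A->B, B->A, C->AC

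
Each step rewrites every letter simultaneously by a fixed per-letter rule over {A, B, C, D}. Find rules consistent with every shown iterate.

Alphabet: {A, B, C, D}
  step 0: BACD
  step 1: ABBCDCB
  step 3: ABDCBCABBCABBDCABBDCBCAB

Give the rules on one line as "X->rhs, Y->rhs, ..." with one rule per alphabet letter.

  step 0 ⇒ step 1: BACD ⇒ AB·BC·DC·B
    A ↦ BC
    B ↦ AB
    C ↦ DC
    D ↦ B

A->BC, B->AB, C->DC, D->B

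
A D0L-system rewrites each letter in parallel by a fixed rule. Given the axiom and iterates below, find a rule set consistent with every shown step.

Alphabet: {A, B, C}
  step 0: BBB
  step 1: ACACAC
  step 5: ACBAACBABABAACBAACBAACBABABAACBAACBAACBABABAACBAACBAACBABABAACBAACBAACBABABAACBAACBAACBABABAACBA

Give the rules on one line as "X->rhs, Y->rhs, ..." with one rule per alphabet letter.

  step 0 ⇒ step 1: BBB ⇒ AC·AC·AC
    B ↦ AC
    A ↦ BA  (constrained at step 1)
    C ↦ BA  (constrained at step 1)

A->BA, B->AC, C->BA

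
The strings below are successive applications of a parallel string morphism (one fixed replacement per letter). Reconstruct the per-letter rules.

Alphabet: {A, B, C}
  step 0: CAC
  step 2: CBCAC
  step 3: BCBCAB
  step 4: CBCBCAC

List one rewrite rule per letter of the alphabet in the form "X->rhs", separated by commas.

  step 3 ⇒ step 4: BCBCAB ⇒ C·B·C·B·CA·C
    A ↦ CA
    B ↦ C
    C ↦ B

A->CA, B->C, C->B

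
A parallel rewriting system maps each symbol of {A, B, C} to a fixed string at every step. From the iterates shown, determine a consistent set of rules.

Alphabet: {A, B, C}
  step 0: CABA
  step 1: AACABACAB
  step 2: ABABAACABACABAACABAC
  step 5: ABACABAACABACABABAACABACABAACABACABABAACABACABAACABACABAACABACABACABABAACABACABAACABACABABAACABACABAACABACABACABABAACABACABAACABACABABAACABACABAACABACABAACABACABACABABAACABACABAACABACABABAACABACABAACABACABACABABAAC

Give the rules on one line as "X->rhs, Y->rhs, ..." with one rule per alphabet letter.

  step 1 ⇒ step 2: AACABACAB ⇒ AB·AB·AAC·AB·AC·AB·AAC·AB·AC
    A ↦ AB
    B ↦ AC
    C ↦ AAC

A->AB, B->AC, C->AAC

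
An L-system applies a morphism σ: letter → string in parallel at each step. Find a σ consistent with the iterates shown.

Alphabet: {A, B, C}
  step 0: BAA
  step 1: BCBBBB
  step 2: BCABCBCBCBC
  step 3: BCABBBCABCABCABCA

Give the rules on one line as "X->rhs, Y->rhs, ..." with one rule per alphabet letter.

A->BB, B->BC, C->A

  step 2 ⇒ step 3: BCABCBCBCBC ⇒ BC·A·BB·BC·A·BC·A·BC·A·BC·A
    A ↦ BB
    B ↦ BC
    C ↦ A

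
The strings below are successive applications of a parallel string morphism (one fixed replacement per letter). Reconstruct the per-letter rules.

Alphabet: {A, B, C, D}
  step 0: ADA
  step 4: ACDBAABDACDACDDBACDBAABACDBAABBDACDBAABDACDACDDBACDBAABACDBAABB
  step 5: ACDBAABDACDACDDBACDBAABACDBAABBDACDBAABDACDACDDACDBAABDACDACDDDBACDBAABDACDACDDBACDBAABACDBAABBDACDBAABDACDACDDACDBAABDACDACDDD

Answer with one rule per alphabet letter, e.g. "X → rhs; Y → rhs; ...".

  step 4 ⇒ step 5: ACDBAABDACDACDDBACDBAABACDBAABBDACDBAABDACDACDDBACDBAABACDBAABB ⇒ ACD·BAA·B·D·ACD·ACD·D·B·ACD·BAA·B·ACD·BAA·B·B·D·ACD·BAA·B·D·ACD·ACD·D·ACD·BAA·B·D·ACD·ACD·D·D·B·ACD·BAA·B·D·ACD·ACD·D·B·ACD·BAA·B·ACD·BAA·B·B·D·ACD·BAA·B·D·ACD·ACD·D·ACD·BAA·B·D·ACD·ACD·D·D
    A ↦ ACD
    B ↦ D
    C ↦ BAA
    D ↦ B

A->ACD, B->D, C->BAA, D->B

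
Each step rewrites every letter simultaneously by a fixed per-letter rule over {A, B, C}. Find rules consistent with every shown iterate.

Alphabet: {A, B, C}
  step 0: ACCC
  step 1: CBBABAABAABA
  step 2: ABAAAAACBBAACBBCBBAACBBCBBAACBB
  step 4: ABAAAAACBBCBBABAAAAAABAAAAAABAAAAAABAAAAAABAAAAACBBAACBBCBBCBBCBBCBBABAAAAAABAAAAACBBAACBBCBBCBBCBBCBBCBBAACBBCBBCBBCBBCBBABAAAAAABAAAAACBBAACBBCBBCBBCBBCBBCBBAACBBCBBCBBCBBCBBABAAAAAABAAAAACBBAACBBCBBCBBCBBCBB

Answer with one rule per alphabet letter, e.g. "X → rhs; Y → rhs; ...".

A->CBB, B->AA, C->ABA

  step 1 ⇒ step 2: CBBABAABAABA ⇒ ABA·AA·AA·CBB·AA·CBB·CBB·AA·CBB·CBB·AA·CBB
    A ↦ CBB
    B ↦ AA
    C ↦ ABA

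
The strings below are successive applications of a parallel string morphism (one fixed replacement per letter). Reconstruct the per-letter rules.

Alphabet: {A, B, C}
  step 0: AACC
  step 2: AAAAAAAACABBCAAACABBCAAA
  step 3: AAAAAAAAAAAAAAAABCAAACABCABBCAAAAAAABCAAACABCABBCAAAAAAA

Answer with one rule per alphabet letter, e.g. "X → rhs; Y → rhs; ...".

A->AA, B->CAB, C->BCA

  step 2 ⇒ step 3: AAAAAAAACABBCAAACABBCAAA ⇒ AA·AA·AA·AA·AA·AA·AA·AA·BCA·AA·CAB·CAB·BCA·AA·AA·AA·BCA·AA·CAB·CAB·BCA·AA·AA·AA
    A ↦ AA
    B ↦ CAB
    C ↦ BCA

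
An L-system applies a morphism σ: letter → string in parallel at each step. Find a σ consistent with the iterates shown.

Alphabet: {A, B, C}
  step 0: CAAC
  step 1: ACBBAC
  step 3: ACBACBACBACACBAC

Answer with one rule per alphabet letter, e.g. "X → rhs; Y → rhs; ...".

A->B, B->AC, C->AC

  step 0 ⇒ step 1: CAAC ⇒ AC·B·B·AC
    A ↦ B
    C ↦ AC
    B ↦ AC  (constrained at step 1)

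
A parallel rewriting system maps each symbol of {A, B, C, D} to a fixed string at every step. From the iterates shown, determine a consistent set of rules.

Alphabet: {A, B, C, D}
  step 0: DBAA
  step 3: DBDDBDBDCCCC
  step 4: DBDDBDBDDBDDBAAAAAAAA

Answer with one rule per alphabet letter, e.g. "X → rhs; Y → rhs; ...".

A->C, B->D, C->AA, D->DB

  step 3 ⇒ step 4: DBDDBDBDCCCC ⇒ DB·D·DB·DB·D·DB·D·DB·AA·AA·AA·AA
    B ↦ D
    C ↦ AA
    D ↦ DB
    A ↦ C  (constrained at step 0)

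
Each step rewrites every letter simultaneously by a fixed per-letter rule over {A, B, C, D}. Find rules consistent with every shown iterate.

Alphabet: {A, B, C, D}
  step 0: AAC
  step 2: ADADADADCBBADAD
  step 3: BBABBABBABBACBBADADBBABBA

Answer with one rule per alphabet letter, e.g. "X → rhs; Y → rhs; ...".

A->BB, B->AD, C->CBB, D->A

  step 2 ⇒ step 3: ADADADADCBBADAD ⇒ BB·A·BB·A·BB·A·BB·A·CBB·AD·AD·BB·A·BB·A
    A ↦ BB
    B ↦ AD
    C ↦ CBB
    D ↦ A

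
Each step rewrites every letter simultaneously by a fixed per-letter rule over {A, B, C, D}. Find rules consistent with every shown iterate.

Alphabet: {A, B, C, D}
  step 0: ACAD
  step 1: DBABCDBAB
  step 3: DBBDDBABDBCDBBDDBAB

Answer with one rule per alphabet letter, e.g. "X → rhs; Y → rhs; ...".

A->DBA, B->D, C->BC, D->B

  step 0 ⇒ step 1: ACAD ⇒ DBA·BC·DBA·B
    A ↦ DBA
    C ↦ BC
    D ↦ B
    B ↦ D  (constrained at step 1)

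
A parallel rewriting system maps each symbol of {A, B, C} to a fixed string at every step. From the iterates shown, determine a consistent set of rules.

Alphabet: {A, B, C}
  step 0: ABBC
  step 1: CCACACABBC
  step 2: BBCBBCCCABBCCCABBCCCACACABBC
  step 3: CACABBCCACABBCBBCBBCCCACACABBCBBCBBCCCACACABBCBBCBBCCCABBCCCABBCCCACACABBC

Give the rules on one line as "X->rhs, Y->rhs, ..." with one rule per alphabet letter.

A->CCA, B->CA, C->BBC

  step 2 ⇒ step 3: BBCBBCCCABBCCCABBCCCACACABBC ⇒ CA·CA·BBC·CA·CA·BBC·BBC·BBC·CCA·CA·CA·BBC·BBC·BBC·CCA·CA·CA·BBC·BBC·BBC·CCA·BBC·CCA·BBC·CCA·CA·CA·BBC
    A ↦ CCA
    B ↦ CA
    C ↦ BBC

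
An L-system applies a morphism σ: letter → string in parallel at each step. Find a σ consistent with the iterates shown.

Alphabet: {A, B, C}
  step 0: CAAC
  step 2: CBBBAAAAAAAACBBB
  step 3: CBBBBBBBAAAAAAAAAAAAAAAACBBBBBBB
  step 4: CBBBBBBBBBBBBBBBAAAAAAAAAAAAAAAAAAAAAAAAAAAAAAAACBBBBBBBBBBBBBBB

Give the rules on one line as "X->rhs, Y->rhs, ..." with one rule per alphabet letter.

  step 3 ⇒ step 4: CBBBBBBBAAAAAAAAAAAAAAAACBBBBBBB ⇒ CB·BB·BB·BB·BB·BB·BB·BB·AA·AA·AA·AA·AA·AA·AA·AA·AA·AA·AA·AA·AA·AA·AA·AA·CB·BB·BB·BB·BB·BB·BB·BB
    A ↦ AA
    B ↦ BB
    C ↦ CB

A->AA, B->BB, C->CB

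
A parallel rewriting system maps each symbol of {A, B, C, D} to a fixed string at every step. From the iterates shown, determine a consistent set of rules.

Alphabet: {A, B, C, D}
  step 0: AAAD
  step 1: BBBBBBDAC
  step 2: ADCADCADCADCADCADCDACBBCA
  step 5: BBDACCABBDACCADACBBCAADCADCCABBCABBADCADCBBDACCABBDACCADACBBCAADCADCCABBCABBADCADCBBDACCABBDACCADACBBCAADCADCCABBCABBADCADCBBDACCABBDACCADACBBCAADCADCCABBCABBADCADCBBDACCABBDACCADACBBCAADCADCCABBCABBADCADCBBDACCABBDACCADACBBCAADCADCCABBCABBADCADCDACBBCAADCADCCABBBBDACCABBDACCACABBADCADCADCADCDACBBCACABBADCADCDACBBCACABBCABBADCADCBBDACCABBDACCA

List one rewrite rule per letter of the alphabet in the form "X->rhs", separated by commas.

  step 1 ⇒ step 2: BBBBBBDAC ⇒ ADC·ADC·ADC·ADC·ADC·ADC·DAC·BB·CA
    A ↦ BB
    B ↦ ADC
    C ↦ CA
    D ↦ DAC

A->BB, B->ADC, C->CA, D->DAC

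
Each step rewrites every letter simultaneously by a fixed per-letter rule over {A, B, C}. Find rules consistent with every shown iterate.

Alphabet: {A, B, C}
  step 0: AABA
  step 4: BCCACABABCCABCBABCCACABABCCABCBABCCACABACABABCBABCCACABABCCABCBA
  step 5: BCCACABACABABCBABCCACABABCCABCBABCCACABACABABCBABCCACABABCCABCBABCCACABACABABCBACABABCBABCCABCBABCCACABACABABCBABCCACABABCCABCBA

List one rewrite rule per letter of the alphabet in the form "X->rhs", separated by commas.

  step 4 ⇒ step 5: BCCACABABCCABCBABCCACABABCCABCBABCCACABACABABCBABCCACABABCCABCBA ⇒ BC·CA·CA·BA·CA·BA·BC·BA·BC·CA·CA·BA·BC·CA·BC·BA·BC·CA·CA·BA·CA·BA·BC·BA·BC·CA·CA·BA·BC·CA·BC·BA·BC·CA·CA·BA·CA·BA·BC·BA·CA·BA·BC·BA·BC·CA·BC·BA·BC·CA·CA·BA·CA·BA·BC·BA·BC·CA·CA·BA·BC·CA·BC·BA
    A ↦ BA
    B ↦ BC
    C ↦ CA

A->BA, B->BC, C->CA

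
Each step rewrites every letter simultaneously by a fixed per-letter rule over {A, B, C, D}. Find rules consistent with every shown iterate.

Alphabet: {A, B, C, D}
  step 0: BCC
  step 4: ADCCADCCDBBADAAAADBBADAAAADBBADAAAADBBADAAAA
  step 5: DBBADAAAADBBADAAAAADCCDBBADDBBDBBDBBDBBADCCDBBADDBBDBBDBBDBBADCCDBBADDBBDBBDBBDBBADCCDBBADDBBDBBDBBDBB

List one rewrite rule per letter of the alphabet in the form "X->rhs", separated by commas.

A->DBB, B->C, C->AA, D->AD

  step 4 ⇒ step 5: ADCCADCCDBBADAAAADBBADAAAADBBADAAAADBBADAAAA ⇒ DBB·AD·AA·AA·DBB·AD·AA·AA·AD·C·C·DBB·AD·DBB·DBB·DBB·DBB·AD·C·C·DBB·AD·DBB·DBB·DBB·DBB·AD·C·C·DBB·AD·DBB·DBB·DBB·DBB·AD·C·C·DBB·AD·DBB·DBB·DBB·DBB
    A ↦ DBB
    B ↦ C
    C ↦ AA
    D ↦ AD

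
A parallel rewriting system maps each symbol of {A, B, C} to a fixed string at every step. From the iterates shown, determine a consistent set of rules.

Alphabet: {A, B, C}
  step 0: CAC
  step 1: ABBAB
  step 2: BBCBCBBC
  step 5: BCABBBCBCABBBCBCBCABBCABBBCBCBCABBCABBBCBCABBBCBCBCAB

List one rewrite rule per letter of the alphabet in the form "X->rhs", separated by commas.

  step 1 ⇒ step 2: ABBAB ⇒ B·BC·BC·B·BC
    A ↦ B
    B ↦ BC
  step 0 ⇒ step 1: CAC ⇒ AB·B·AB
    C ↦ AB

A->B, B->BC, C->AB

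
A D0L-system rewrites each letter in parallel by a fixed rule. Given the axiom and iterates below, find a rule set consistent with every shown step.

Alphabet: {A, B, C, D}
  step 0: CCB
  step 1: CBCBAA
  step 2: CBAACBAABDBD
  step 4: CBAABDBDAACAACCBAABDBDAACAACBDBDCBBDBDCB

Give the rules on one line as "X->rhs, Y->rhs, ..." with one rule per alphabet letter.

A->BD, B->AA, C->CB, D->C

  step 1 ⇒ step 2: CBCBAA ⇒ CB·AA·CB·AA·BD·BD
    A ↦ BD
    B ↦ AA
    C ↦ CB
    D ↦ C  (constrained at step 2)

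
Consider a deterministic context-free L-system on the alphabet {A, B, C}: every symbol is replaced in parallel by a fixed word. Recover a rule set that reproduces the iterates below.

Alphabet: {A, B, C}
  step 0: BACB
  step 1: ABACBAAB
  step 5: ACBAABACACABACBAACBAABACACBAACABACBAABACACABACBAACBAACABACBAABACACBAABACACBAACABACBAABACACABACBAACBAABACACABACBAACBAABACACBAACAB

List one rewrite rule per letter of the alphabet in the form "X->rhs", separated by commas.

A->AC, B->AB, C->BA

  step 0 ⇒ step 1: BACB ⇒ AB·AC·BA·AB
    A ↦ AC
    B ↦ AB
    C ↦ BA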